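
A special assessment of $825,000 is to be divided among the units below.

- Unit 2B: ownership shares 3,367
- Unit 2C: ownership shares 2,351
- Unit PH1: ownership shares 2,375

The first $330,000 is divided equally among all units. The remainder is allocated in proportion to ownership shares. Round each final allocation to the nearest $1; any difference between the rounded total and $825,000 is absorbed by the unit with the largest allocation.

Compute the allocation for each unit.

Unit 2B: $315,940; Unit 2C: $253,796; Unit PH1: $255,264

$330,000 shared equally gives $110,000 per unit.
Remainder $495,000 by ownership shares (total 8,093): Unit 2B 205,939.08 → $205,939; Unit 2C 143,796.49 → $143,796; Unit PH1 145,264.43 → $145,264.
Rounding difference +$1 on remainder applied to Unit 2B.
Totals: Unit 2B $110,000 + $205,940 = $315,940; Unit 2C $110,000 + $143,796 = $253,796; Unit PH1 $110,000 + $145,264 = $255,264.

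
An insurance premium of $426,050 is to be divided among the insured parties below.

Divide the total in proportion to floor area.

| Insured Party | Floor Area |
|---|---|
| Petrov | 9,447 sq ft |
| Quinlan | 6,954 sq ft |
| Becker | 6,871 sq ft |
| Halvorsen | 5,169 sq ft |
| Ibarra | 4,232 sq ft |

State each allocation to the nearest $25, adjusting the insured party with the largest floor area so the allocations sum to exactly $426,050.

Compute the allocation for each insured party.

Floor area total: 32,673.
Unrounded shares: Petrov 9,447/32,673 × $426,050 = 123,187.17; Quinlan 6,954/32,673 × $426,050 = 90,678.90; Becker 6,871/32,673 × $426,050 = 89,596.60; Halvorsen 5,169/32,673 × $426,050 = 67,402.82; Ibarra 4,232/32,673 × $426,050 = 55,184.51.
After rounding ($25): Petrov $123,175; Quinlan $90,675; Becker $89,600; Halvorsen $67,400; Ibarra $55,175. Sum = $426,025.
Difference $426,050 − $426,025 = +$25 applied to largest floor area (Petrov): Petrov becomes $123,200.

Petrov: $123,200 · Quinlan: $90,675 · Becker: $89,600 · Halvorsen: $67,400 · Ibarra: $55,175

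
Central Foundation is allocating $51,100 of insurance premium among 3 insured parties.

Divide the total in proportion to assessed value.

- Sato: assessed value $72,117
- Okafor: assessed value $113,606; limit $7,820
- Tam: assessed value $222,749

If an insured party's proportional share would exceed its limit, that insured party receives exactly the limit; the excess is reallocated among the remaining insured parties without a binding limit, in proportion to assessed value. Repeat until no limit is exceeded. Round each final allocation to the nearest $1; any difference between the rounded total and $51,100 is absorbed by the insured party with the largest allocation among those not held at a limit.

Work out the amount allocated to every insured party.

Combined assessed value = 408,472.
Unconstrained shares: Sato 9,021.86; Okafor 14,212.15; Tam 27,865.98.
Cap binds for Okafor ($7,820); residual $43,280 reallocated over remaining assessed value 294,866.
Remaining shares: Sato 10,585.23 → $10,585; Tam 32,694.77 → $32,695.

Sato: $10,585 · Okafor: $7,820 · Tam: $32,695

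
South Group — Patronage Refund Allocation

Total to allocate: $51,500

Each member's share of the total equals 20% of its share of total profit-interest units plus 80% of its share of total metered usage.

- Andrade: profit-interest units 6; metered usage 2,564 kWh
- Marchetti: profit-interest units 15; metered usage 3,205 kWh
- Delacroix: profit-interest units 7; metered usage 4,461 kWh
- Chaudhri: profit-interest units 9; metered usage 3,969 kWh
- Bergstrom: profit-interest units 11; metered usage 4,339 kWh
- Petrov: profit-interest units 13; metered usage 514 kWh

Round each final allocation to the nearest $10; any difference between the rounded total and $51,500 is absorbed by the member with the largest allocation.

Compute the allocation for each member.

Profit-interest units total 61; metered usage total 19,052.
Composite weights (20% profit-interest units + 80% metered usage): Andrade 0.1273; Marchetti 0.1838; Delacroix 0.2103; Chaudhri 0.1962; Bergstrom 0.2183; Petrov 0.0642.
Proportional shares: Andrade 6,557.77; Marchetti 9,463.61; Delacroix 10,828.89; Chaudhri 10,102.65; Bergstrom 11,240.48; Petrov 3,306.61.
Rounded to nearest $10: Andrade $6,560; Marchetti $9,460; Delacroix $10,830; Chaudhri $10,100; Bergstrom $11,240; Petrov $3,310. Sum = $51,500.
Sum already equals the total — no adjustment.

Andrade: $6,560 · Marchetti: $9,460 · Delacroix: $10,830 · Chaudhri: $10,100 · Bergstrom: $11,240 · Petrov: $3,310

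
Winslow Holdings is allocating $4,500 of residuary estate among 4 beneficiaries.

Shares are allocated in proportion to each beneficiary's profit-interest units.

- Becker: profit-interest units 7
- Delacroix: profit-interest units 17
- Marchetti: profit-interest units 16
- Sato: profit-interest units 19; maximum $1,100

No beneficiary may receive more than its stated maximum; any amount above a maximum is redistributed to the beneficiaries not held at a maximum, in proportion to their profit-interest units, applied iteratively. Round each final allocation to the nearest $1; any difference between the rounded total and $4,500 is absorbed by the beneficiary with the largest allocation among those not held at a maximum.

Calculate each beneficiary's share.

Combined profit-interest units = 59.
Unconstrained shares: Becker 533.90; Delacroix 1,296.61; Marchetti 1,220.34; Sato 1,449.15.
Held at cap: Sato ($1,100); residual $3,400 reallocated over remaining profit-interest units 40.
Remaining shares: Becker 595.00 → $595; Delacroix 1,445.00 → $1,445; Marchetti 1,360.00 → $1,360.

Becker: $595 | Delacroix: $1,445 | Marchetti: $1,360 | Sato: $1,100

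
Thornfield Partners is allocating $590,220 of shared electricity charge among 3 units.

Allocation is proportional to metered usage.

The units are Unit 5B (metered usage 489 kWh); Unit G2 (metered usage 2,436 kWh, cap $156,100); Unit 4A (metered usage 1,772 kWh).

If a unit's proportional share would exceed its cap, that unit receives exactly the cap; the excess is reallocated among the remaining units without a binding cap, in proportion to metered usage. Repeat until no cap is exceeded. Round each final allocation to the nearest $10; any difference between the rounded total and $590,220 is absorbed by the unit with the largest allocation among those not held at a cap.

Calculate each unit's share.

Unit 5B: $93,890; Unit G2: $156,100; Unit 4A: $340,230

Metered usage total: 4,697.
Unconstrained shares: Unit 5B 61,447.22; Unit G2 306,105.16; Unit 4A 222,667.63.
Held at cap: Unit G2 ($156,100); residual $434,120 reallocated over remaining metered usage 2,261.
Redistributed shares: Unit 5B 93,889.73 → $93,890; Unit 4A 340,230.27 → $340,230.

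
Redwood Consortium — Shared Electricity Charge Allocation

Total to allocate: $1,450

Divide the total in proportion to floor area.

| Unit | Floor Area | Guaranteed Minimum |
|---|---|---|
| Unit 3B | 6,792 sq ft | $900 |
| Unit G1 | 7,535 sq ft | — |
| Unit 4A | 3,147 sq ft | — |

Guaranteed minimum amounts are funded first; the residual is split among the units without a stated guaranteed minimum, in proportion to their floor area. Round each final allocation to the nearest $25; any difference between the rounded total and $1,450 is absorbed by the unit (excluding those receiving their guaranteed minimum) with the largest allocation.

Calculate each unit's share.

Unit 3B: $900; Unit G1: $400; Unit 4A: $150

Minimums first: Unit 3B $900. Remaining pool $550.
Remaining pool split over remaining floor area 10,682: Unit G1 387.97 → $400; Unit 4A 162.03 → $150.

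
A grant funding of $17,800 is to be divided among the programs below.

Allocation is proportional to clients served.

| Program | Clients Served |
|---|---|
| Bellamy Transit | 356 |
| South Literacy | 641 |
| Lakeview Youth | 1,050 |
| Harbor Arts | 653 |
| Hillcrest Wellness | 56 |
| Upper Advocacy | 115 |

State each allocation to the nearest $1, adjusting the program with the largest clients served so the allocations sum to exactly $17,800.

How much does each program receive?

Clients served total: 356 + 641 + 1,050 + 653 + 56 + 115 = 2,871.
Raw shares: Bellamy Transit 2,207.18; South Literacy 3,974.16; Lakeview Youth 6,509.93; Harbor Arts 4,048.55; Hillcrest Wellness 347.20; Upper Advocacy 712.99.
At nearest $1: Bellamy Transit $2,207; South Literacy $3,974; Lakeview Youth $6,510; Harbor Arts $4,049; Hillcrest Wellness $347; Upper Advocacy $713. Sum = $17,800.
Sum already equals the total — no adjustment.

Bellamy Transit: $2,207 · South Literacy: $3,974 · Lakeview Youth: $6,510 · Harbor Arts: $4,049 · Hillcrest Wellness: $347 · Upper Advocacy: $713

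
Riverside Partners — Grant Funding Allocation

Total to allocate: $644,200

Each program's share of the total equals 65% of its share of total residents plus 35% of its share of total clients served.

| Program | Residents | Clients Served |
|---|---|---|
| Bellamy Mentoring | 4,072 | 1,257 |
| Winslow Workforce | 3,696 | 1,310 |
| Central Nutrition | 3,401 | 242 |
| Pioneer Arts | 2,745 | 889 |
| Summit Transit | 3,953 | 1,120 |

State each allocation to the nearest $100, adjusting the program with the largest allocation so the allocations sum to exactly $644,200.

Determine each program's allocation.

Totals — residents 17,867, clients served 4,818.
Combined weights (65% residents + 35% clients served): Bellamy Mentoring 0.2395; Winslow Workforce 0.2296; Central Nutrition 0.1413; Pioneer Arts 0.1644; Summit Transit 0.2252.
Raw shares: Bellamy Mentoring 154,255.53; Winslow Workforce 147,923.88; Central Nutrition 91,030.62; Pioneer Arts 105,934.58; Summit Transit 145,055.40.
Rounded to nearest $100: Bellamy Mentoring $154,300; Winslow Workforce $147,900; Central Nutrition $91,000; Pioneer Arts $105,900; Summit Transit $145,100. Sum = $644,200.
No rounding difference to absorb.

Bellamy Mentoring: $154,300 · Winslow Workforce: $147,900 · Central Nutrition: $91,000 · Pioneer Arts: $105,900 · Summit Transit: $145,100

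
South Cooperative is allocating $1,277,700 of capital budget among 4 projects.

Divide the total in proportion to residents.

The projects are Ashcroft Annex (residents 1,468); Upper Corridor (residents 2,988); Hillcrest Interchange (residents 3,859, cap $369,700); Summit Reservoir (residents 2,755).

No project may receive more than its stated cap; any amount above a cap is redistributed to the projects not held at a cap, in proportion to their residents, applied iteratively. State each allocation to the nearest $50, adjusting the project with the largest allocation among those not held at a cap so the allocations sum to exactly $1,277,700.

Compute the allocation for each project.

Sum of residents: 11,070.
Pro-rata shares before constraints: Ashcroft Annex 169,436.64; Upper Corridor 344,875.12; Hillcrest Interchange 445,405.99; Summit Reservoir 317,982.25.
Held at cap: Hillcrest Interchange ($369,700); residual $908,000 reallocated over remaining residents 7,211.
Remaining shares: Ashcroft Annex 184,848.70 → $184,850; Upper Corridor 376,245.18 → $376,250; Summit Reservoir 346,906.12 → $346,900.

Ashcroft Annex: $184,850; Upper Corridor: $376,250; Hillcrest Interchange: $369,700; Summit Reservoir: $346,900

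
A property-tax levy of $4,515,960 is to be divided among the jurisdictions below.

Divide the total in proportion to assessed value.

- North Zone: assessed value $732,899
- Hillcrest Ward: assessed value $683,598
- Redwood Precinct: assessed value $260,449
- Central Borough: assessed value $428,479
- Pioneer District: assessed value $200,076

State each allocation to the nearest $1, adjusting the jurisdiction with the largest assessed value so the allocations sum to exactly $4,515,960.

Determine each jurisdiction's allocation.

Total assessed value = 732,899 + 683,598 + 260,449 + 428,479 + 200,076 = 2,305,501.
Raw shares: North Zone 1,435,584.96; Hillcrest Ward 1,339,015.35; Redwood Precinct 510,161.25; Central Borough 839,294.38; Pioneer District 391,904.06.
Rounded to nearest $1: North Zone $1,435,585; Hillcrest Ward $1,339,015; Redwood Precinct $510,161; Central Borough $839,294; Pioneer District $391,904. Sum = $4,515,959.
Difference $4,515,960 − $4,515,959 = +$1 applied to largest assessed value (North Zone): North Zone becomes $1,435,586.

North Zone: $1,435,586 · Hillcrest Ward: $1,339,015 · Redwood Precinct: $510,161 · Central Borough: $839,294 · Pioneer District: $391,904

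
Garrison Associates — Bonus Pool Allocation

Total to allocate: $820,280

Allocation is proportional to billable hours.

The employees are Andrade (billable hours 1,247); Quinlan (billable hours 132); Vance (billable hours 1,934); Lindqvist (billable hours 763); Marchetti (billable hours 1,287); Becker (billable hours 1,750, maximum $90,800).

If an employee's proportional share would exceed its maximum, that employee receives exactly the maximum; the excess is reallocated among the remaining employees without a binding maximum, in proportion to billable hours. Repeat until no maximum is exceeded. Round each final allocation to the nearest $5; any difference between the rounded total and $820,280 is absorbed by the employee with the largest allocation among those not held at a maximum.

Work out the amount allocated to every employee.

Andrade: $169,620; Quinlan: $17,955; Vance: $263,060; Lindqvist: $103,785; Marchetti: $175,060; Becker: $90,800

Billable hours total: 7,113.
Proportional shares (ignoring caps): Andrade 143,805.59; Quinlan 15,222.40; Vance 223,031.28; Lindqvist 87,990.11; Marchetti 148,418.44; Becker 201,812.17.
Cap binds for Becker ($90,800); remaining pool $729,480 reallocated over remaining billable hours 5,363.
Redistributed shares: Andrade 169,618.04 → $169,620; Quinlan 17,954.76 → $17,955; Vance 263,064.39 → $263,065; Lindqvist 103,783.93 → $103,785; Marchetti 175,058.88 → $175,060.
Rounding difference −$5 applied to Vance → $263,060.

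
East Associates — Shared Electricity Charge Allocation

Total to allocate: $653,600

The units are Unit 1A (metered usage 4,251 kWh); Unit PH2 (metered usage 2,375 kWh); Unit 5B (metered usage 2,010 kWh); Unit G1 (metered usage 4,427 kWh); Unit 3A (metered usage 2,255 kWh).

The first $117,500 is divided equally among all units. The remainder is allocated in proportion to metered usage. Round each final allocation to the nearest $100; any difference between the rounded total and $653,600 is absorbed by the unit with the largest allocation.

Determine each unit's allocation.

Unit 1A: $172,300; Unit PH2: $106,600; Unit 5B: $93,800; Unit G1: $178,500; Unit 3A: $102,400

Equal tier: $117,500 ÷ 5 = $23,500 apiece.
Remainder $536,100 by metered usage (total 15,318): Unit 1A 148,776.67 → $148,800; Unit PH2 83,120.35 → $83,100; Unit 5B 70,346.06 → $70,300; Unit G1 154,936.33 → $154,900; Unit 3A 78,920.58 → $78,900.
Rounding difference +$100 on remainder applied to Unit G1.
Totals: Unit 1A $23,500 + $148,800 = $172,300; Unit PH2 $23,500 + $83,100 = $106,600; Unit 5B $23,500 + $70,300 = $93,800; Unit G1 $23,500 + $155,000 = $178,500; Unit 3A $23,500 + $78,900 = $102,400.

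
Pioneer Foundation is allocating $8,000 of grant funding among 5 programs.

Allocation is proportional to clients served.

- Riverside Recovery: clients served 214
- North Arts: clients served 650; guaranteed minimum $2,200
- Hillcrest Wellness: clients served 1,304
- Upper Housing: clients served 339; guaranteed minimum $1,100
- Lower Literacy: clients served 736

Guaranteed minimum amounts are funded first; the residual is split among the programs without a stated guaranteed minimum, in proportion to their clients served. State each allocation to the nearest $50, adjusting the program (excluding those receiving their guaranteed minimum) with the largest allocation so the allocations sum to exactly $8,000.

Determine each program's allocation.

Riverside Recovery: $450 | North Arts: $2,200 | Hillcrest Wellness: $2,700 | Upper Housing: $1,100 | Lower Literacy: $1,550

Guaranteed amounts: North Arts $2,200; Upper Housing $1,100. Balance $4,700.
Balance split over remaining clients served 2,254: Riverside Recovery 446.23 → $450; Hillcrest Wellness 2,719.08 → $2,700; Lower Literacy 1,534.69 → $1,550.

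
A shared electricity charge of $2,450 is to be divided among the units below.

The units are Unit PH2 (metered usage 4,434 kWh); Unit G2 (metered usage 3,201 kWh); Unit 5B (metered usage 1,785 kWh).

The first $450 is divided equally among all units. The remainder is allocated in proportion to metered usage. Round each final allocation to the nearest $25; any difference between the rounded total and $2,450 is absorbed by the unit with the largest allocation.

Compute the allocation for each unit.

$450 shared equally gives $150 per unit.
Remainder $2,000 by metered usage (total 9,420): Unit PH2 941.40 → $950; Unit G2 679.62 → $675; Unit 5B 378.98 → $375.
Totals: Unit PH2 $150 + $950 = $1,100; Unit G2 $150 + $675 = $825; Unit 5B $150 + $375 = $525.

Unit PH2: $1,100 | Unit G2: $825 | Unit 5B: $525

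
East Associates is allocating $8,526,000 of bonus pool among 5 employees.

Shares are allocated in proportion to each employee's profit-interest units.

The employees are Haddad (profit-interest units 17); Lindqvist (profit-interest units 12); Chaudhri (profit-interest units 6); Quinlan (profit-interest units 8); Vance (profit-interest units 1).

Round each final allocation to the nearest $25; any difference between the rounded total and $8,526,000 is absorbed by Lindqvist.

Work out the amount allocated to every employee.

Haddad: $3,294,125 · Lindqvist: $2,325,300 · Chaudhri: $1,162,625 · Quinlan: $1,550,175 · Vance: $193,775

Sum of profit-interest units: 44.
Unrounded shares: Haddad 17/44 × $8,526,000 = 3,294,136.36; Lindqvist 12/44 × $8,526,000 = 2,325,272.73; Chaudhri 6/44 × $8,526,000 = 1,162,636.36; Quinlan 8/44 × $8,526,000 = 1,550,181.82; Vance 1/44 × $8,526,000 = 193,772.73.
At nearest $25: Haddad $3,294,125; Lindqvist $2,325,275; Chaudhri $1,162,625; Quinlan $1,550,175; Vance $193,775. Sum = $8,525,975.
Difference $8,526,000 − $8,525,975 = +$25 applied to Lindqvist: Lindqvist becomes $2,325,300.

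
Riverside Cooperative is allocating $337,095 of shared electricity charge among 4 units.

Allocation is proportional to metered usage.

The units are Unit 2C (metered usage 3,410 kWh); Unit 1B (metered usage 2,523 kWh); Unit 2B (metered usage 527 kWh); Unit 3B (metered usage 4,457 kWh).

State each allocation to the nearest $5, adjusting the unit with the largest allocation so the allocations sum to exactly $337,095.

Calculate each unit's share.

Total metered usage = 10,917.
Raw shares: Unit 2C 3,410/10,917 × $337,095 = 105,293.94; Unit 1B 2,523/10,917 × $337,095 = 77,905.16; Unit 2B 527/10,917 × $337,095 = 16,272.70; Unit 3B 4,457/10,917 × $337,095 = 137,623.19.
Rounded to nearest $5: Unit 2C $105,295; Unit 1B $77,905; Unit 2B $16,275; Unit 3B $137,625. Sum = $337,100.
Difference $337,095 − $337,100 = −$5 applied to largest allocation (Unit 3B): Unit 3B becomes $137,620.

Unit 2C: $105,295 · Unit 1B: $77,905 · Unit 2B: $16,275 · Unit 3B: $137,620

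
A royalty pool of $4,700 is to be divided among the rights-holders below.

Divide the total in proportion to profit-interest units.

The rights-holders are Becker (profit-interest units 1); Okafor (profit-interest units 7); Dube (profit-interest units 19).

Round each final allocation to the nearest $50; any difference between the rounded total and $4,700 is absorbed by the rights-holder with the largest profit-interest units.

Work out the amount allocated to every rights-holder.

Total profit-interest units = 27.
Pro-rata amounts: Becker 1/27 × $4,700 = 174.07; Okafor 7/27 × $4,700 = 1,218.52; Dube 19/27 × $4,700 = 3,307.41.
After rounding ($50): Becker $150; Okafor $1,200; Dube $3,300. Sum = $4,650.
Difference $4,700 − $4,650 = +$50 applied to largest profit-interest units (Dube): Dube becomes $3,350.

Becker: $150 | Okafor: $1,200 | Dube: $3,350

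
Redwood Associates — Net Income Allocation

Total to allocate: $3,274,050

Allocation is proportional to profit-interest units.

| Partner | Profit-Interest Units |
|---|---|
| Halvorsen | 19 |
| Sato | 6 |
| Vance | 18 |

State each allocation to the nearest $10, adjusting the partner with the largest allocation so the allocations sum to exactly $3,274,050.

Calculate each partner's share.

Profit-interest units total: 43.
Pro-rata amounts: Halvorsen 19/43 × $3,274,050 = 1,446,673.26; Sato 6/43 × $3,274,050 = 456,844.19; Vance 18/43 × $3,274,050 = 1,370,532.56.
Rounded to nearest $10: Halvorsen $1,446,670; Sato $456,840; Vance $1,370,530. Sum = $3,274,040.
Difference $3,274,050 − $3,274,040 = +$10 applied to largest allocation (Halvorsen): Halvorsen becomes $1,446,680.

Halvorsen: $1,446,680; Sato: $456,840; Vance: $1,370,530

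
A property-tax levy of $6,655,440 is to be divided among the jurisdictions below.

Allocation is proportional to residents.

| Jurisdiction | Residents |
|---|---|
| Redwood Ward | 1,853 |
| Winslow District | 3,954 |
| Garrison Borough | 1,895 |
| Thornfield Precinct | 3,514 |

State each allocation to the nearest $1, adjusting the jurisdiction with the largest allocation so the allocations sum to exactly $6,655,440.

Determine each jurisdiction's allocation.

Redwood Ward: $1,099,548 | Winslow District: $2,346,257 | Garrison Borough: $1,124,470 | Thornfield Precinct: $2,085,165

Residents total: 11,216.
Unrounded shares: Redwood Ward 1,853/11,216 × $6,655,440 = 1,099,548.00; Winslow District 3,954/11,216 × $6,655,440 = 2,346,256.22; Garrison Borough 1,895/11,216 × $6,655,440 = 1,124,470.29; Thornfield Precinct 3,514/11,216 × $6,655,440 = 2,085,165.49.
Rounded to nearest $1: Redwood Ward $1,099,548; Winslow District $2,346,256; Garrison Borough $1,124,470; Thornfield Precinct $2,085,165. Sum = $6,655,439.
Difference $6,655,440 − $6,655,439 = +$1 applied to largest allocation (Winslow District): Winslow District becomes $2,346,257.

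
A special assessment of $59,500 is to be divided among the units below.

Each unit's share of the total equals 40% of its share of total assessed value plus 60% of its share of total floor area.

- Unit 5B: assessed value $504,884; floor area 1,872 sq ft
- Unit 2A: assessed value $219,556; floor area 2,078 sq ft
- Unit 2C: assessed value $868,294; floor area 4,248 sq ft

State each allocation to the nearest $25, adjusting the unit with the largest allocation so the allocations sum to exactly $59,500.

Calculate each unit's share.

Totals — assessed value 1,592,734, floor area 8,198.
Composite weights (40% assessed value + 60% floor area): Unit 5B 0.2638; Unit 2A 0.2072; Unit 2C 0.5290.
Pro-rata amounts: Unit 5B 15,696.45; Unit 2A 12,329.90; Unit 2C 31,473.65.
Rounded to nearest $25: Unit 5B $15,700; Unit 2A $12,325; Unit 2C $31,475. Sum = $59,500.
No rounding difference to absorb.

Unit 5B: $15,700 · Unit 2A: $12,325 · Unit 2C: $31,475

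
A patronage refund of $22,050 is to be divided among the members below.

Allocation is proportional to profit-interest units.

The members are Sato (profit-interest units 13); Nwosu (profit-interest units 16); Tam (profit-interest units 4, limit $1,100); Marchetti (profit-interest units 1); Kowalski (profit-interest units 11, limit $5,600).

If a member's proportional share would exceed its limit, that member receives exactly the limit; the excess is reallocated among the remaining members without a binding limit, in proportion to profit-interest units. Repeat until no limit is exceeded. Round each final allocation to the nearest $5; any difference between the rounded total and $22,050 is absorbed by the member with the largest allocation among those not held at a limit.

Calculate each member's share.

Combined profit-interest units = 45.
Unconstrained shares: Sato 6,370.00; Nwosu 7,840.00; Tam 1,960.00; Marchetti 490.00; Kowalski 5,390.00.
Cap binds for Tam ($1,100); residual $20,950 reallocated over remaining profit-interest units 41.
Cap binds for Kowalski ($5,600); residual $15,350 reallocated over remaining profit-interest units 30.
Redistributed shares: Sato 6,651.67 → $6,650; Nwosu 8,186.67 → $8,185; Marchetti 511.67 → $510.
Rounding difference +$5 applied to Nwosu → $8,190.

Sato: $6,650 | Nwosu: $8,190 | Tam: $1,100 | Marchetti: $510 | Kowalski: $5,600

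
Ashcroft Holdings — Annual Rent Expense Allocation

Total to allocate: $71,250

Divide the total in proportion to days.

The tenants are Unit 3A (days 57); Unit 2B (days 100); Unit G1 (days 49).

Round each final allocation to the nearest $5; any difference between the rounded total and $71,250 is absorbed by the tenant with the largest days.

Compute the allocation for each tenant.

Combined days = 57 + 100 + 49 = 206.
Unrounded shares: Unit 3A 19,714.81; Unit 2B 34,587.38; Unit G1 16,947.82.
After rounding ($5): Unit 3A $19,715; Unit 2B $34,585; Unit G1 $16,950. Sum = $71,250.
Rounded total matches; no reconciliation needed.

Unit 3A: $19,715 · Unit 2B: $34,585 · Unit G1: $16,950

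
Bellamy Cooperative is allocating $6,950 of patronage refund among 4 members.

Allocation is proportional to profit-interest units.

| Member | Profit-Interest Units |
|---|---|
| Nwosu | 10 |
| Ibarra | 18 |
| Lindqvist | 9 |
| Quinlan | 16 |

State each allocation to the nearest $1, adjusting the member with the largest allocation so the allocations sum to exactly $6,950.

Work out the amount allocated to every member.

Sum of profit-interest units: 53.
Proportional shares: Nwosu 10/53 × $6,950 = 1,311.32; Ibarra 18/53 × $6,950 = 2,360.38; Lindqvist 9/53 × $6,950 = 1,180.19; Quinlan 16/53 × $6,950 = 2,098.11.
After rounding ($1): Nwosu $1,311; Ibarra $2,360; Lindqvist $1,180; Quinlan $2,098. Sum = $6,949.
Difference $6,950 − $6,949 = +$1 applied to largest allocation (Ibarra): Ibarra becomes $2,361.

Nwosu: $1,311 | Ibarra: $2,361 | Lindqvist: $1,180 | Quinlan: $2,098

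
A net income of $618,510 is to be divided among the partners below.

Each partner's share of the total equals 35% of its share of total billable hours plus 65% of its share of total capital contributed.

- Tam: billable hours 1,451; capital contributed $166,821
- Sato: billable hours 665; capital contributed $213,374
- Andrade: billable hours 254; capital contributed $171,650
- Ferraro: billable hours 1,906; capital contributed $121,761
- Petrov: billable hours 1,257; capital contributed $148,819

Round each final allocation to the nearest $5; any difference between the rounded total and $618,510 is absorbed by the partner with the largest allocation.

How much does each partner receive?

Totals — billable hours 5,533, capital contributed 822,425.
Composite weights (35% billable hours + 65% capital contributed): Tam 0.2236; Sato 0.2107; Andrade 0.1517; Ferraro 0.2168; Petrov 0.1971.
Raw shares: Tam 138,318.56; Sato 130,323.15; Andrade 93,846.56; Ferraro 134,093.45; Petrov 121,928.28.
After rounding ($5): Tam $138,320; Sato $130,325; Andrade $93,845; Ferraro $134,095; Petrov $121,930. Sum = $618,515.
Difference $618,510 − $618,515 = −$5 applied to largest allocation (Tam): Tam becomes $138,315.

Tam: $138,315 · Sato: $130,325 · Andrade: $93,845 · Ferraro: $134,095 · Petrov: $121,930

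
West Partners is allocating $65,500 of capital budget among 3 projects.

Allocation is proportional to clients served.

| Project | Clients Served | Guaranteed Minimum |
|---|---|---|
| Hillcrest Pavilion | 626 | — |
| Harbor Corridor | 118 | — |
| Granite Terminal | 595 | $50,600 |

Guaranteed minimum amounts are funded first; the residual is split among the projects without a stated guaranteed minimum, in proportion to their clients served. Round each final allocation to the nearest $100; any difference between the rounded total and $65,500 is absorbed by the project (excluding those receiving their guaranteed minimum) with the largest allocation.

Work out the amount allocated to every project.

Hillcrest Pavilion: $12,500; Harbor Corridor: $2,400; Granite Terminal: $50,600

Guaranteed amounts: Granite Terminal $50,600. Balance $14,900.
Balance split over remaining clients served 744: Hillcrest Pavilion 12,536.83 → $12,500; Harbor Corridor 2,363.17 → $2,400.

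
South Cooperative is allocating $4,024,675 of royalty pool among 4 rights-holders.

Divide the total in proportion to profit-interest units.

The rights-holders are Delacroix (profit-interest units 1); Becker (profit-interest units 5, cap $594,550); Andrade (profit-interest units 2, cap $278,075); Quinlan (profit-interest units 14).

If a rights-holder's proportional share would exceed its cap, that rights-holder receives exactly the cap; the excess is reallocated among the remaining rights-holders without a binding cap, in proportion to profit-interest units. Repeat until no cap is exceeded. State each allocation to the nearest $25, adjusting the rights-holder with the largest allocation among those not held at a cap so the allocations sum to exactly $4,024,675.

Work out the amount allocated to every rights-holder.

Profit-interest units total: 22.
Unconstrained shares: Delacroix 182,939.77; Becker 914,698.86; Andrade 365,879.55; Quinlan 2,561,156.82.
Capped: Becker ($594,550), Andrade ($278,075); balance $3,152,050 reallocated over remaining profit-interest units 15.
Redistributed shares: Delacroix 210,136.67 → $210,125; Quinlan 2,941,913.33 → $2,941,925.

Delacroix: $210,125; Becker: $594,550; Andrade: $278,075; Quinlan: $2,941,925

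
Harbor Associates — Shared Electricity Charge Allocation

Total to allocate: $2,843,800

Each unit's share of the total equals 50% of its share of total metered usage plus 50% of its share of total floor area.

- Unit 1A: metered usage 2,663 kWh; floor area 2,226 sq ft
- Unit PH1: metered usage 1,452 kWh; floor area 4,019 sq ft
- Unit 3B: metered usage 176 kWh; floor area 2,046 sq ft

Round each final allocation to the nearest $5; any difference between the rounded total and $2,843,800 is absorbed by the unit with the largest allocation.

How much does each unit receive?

Unit 1A: $1,264,190; Unit PH1: $1,170,400; Unit 3B: $409,210

Totals — metered usage 4,291, floor area 8,291.
Combined weights (50% metered usage + 50% floor area): Unit 1A 0.4445; Unit PH1 0.4116; Unit 3B 0.1439.
Unrounded shares: Unit 1A 1,264,190.18; Unit PH1 1,170,401.66; Unit 3B 409,208.16.
After rounding ($5): Unit 1A $1,264,190; Unit PH1 $1,170,400; Unit 3B $409,210. Sum = $2,843,800.
Sum already equals the total — no adjustment.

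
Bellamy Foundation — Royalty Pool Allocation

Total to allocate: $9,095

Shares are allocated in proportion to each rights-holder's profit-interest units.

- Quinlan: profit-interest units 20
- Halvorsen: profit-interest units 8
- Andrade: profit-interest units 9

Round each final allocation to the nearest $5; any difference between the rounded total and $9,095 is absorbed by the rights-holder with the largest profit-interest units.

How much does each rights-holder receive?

Quinlan: $4,920; Halvorsen: $1,965; Andrade: $2,210

Sum of profit-interest units: 37.
Unrounded shares: Quinlan 20/37 × $9,095 = 4,916.22; Halvorsen 8/37 × $9,095 = 1,966.49; Andrade 9/37 × $9,095 = 2,212.30.
After rounding ($5): Quinlan $4,915; Halvorsen $1,965; Andrade $2,210. Sum = $9,090.
Difference $9,095 − $9,090 = +$5 applied to largest profit-interest units (Quinlan): Quinlan becomes $4,920.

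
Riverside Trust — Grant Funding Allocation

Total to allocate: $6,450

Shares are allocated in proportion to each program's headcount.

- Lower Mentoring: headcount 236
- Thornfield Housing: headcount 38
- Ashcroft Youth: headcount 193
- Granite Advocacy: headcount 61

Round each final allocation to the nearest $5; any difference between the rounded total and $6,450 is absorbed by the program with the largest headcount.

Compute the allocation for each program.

Sum of headcount: 528.
Pro-rata amounts: Lower Mentoring 236/528 × $6,450 = 2,882.95; Thornfield Housing 38/528 × $6,450 = 464.20; Ashcroft Youth 193/528 × $6,450 = 2,357.67; Granite Advocacy 61/528 × $6,450 = 745.17.
After rounding ($5): Lower Mentoring $2,885; Thornfield Housing $465; Ashcroft Youth $2,360; Granite Advocacy $745. Sum = $6,455.
Difference $6,450 − $6,455 = −$5 applied to largest headcount (Lower Mentoring): Lower Mentoring becomes $2,880.

Lower Mentoring: $2,880 · Thornfield Housing: $465 · Ashcroft Youth: $2,360 · Granite Advocacy: $745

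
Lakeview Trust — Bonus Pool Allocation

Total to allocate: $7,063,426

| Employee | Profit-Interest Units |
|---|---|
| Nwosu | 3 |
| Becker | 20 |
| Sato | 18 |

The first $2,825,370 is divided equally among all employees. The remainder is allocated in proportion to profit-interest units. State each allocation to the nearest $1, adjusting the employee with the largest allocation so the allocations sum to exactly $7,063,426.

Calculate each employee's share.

Nwosu: $1,251,892 | Becker: $3,009,134 | Sato: $2,802,400

$2,825,370 shared equally gives $941,790 per employee.
Remainder $4,238,056 by profit-interest units (total 41): Nwosu 310,101.66 → $310,102; Becker 2,067,344.39 → $2,067,344; Sato 1,860,609.95 → $1,860,610.
Totals: Nwosu $941,790 + $310,102 = $1,251,892; Becker $941,790 + $2,067,344 = $3,009,134; Sato $941,790 + $1,860,610 = $2,802,400.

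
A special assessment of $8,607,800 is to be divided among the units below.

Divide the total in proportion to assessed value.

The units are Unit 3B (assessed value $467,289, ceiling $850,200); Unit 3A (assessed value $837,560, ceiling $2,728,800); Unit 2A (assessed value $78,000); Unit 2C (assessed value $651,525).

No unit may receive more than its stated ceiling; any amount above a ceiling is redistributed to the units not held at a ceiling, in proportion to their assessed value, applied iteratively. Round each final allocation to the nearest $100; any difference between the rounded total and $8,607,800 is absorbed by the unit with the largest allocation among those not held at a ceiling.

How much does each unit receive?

Total assessed value = 2,034,374.
Pro-rata shares before constraints: Unit 3B 1,977,183.28; Unit 3A 3,543,866.06; Unit 2A 330,031.94; Unit 2C 2,756,718.72.
Capped: Unit 3B ($850,200), Unit 3A ($2,728,800); balance $5,028,800 reallocated over remaining assessed value 729,525.
Redistributed shares: Unit 2A 537,673.69 → $537,700; Unit 2C 4,491,126.31 → $4,491,100.

Unit 3B: $850,200 · Unit 3A: $2,728,800 · Unit 2A: $537,700 · Unit 2C: $4,491,100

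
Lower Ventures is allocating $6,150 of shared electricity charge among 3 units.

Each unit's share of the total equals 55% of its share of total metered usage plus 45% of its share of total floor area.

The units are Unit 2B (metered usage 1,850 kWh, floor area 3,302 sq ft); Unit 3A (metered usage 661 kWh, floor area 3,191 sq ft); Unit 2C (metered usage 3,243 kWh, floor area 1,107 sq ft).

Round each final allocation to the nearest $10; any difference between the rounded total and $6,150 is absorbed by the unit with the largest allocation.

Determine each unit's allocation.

Unit 2B: $2,290 · Unit 3A: $1,550 · Unit 2C: $2,310

Metered usage total 5,754; floor area total 7,600.
Composite weights (55% metered usage + 45% floor area): Unit 2B 0.3723; Unit 3A 0.2521; Unit 2C 0.3755.
Proportional shares: Unit 2B 2,289.93; Unit 3A 1,550.56; Unit 2C 2,309.51.
After rounding ($10): Unit 2B $2,290; Unit 3A $1,550; Unit 2C $2,310. Sum = $6,150.
No rounding difference to absorb.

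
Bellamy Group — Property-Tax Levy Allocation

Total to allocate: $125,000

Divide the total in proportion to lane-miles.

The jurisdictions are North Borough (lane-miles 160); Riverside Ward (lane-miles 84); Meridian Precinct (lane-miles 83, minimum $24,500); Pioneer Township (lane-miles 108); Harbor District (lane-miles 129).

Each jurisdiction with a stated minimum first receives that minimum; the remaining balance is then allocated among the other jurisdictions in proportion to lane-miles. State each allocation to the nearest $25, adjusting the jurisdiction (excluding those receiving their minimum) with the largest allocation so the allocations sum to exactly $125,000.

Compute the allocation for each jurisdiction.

North Borough: $33,425; Riverside Ward: $17,550; Meridian Precinct: $24,500; Pioneer Township: $22,575; Harbor District: $26,950

Guaranteed amounts: Meridian Precinct $24,500. Balance $100,500.
Balance split over remaining lane-miles 481: North Borough 33,430.35 → $33,425; Riverside Ward 17,550.94 → $17,550; Pioneer Township 22,565.49 → $22,575; Harbor District 26,953.22 → $26,950.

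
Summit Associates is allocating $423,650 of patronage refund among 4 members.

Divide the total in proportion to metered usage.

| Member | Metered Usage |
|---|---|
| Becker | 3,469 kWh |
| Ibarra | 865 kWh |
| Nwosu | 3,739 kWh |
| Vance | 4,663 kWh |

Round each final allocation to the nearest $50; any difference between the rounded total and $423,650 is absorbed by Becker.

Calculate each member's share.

Becker: $115,450; Ibarra: $28,750; Nwosu: $124,350; Vance: $155,100

Metered usage total: 12,736.
Pro-rata amounts: Becker 3,469/12,736 × $423,650 = 115,392.73; Ibarra 865/12,736 × $423,650 = 28,773.34; Nwosu 3,739/12,736 × $423,650 = 124,374.01; Vance 4,663/12,736 × $423,650 = 155,109.92.
After rounding ($50): Becker $115,400; Ibarra $28,750; Nwosu $124,350; Vance $155,100. Sum = $423,600.
Difference $423,650 − $423,600 = +$50 applied to Becker: Becker becomes $115,450.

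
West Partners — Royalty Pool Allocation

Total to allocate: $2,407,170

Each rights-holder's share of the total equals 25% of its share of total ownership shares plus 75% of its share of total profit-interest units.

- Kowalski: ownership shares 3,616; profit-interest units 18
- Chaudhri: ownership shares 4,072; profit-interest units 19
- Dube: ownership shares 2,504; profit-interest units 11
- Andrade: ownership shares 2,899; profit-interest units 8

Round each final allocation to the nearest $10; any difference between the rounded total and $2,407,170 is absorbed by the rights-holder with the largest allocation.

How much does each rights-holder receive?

Kowalski: $746,530 · Chaudhri: $799,720 · Dube: $469,740 · Andrade: $391,180

Totals — ownership shares 13,091, profit-interest units 56.
Blended shares (25% ownership shares + 75% profit-interest units): Kowalski 0.3101; Chaudhri 0.3322; Dube 0.1951; Andrade 0.1625.
Proportional shares: Kowalski 746,527.22; Chaudhri 799,728.40; Dube 469,736.46; Andrade 391,177.93.
Rounded to nearest $10: Kowalski $746,530; Chaudhri $799,730; Dube $469,740; Andrade $391,180. Sum = $2,407,180.
Difference $2,407,170 − $2,407,180 = −$10 applied to largest allocation (Chaudhri): Chaudhri becomes $799,720.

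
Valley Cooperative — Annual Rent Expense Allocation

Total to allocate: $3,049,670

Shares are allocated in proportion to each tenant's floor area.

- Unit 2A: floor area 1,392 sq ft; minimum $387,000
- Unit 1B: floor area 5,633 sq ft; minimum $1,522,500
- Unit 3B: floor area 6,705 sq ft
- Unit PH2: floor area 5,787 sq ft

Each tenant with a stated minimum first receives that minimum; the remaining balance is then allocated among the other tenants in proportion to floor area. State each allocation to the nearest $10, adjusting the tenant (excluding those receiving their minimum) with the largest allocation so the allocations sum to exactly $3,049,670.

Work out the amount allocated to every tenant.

Unit 2A: $387,000 · Unit 1B: $1,522,500 · Unit 3B: $611,980 · Unit PH2: $528,190

Minimums first: Unit 2A $387,000; Unit 1B $1,522,500. Residual $1,140,170.
Residual split over remaining floor area 12,492: Unit 3B 611,978.85 → $611,980; Unit PH2 528,191.15 → $528,190.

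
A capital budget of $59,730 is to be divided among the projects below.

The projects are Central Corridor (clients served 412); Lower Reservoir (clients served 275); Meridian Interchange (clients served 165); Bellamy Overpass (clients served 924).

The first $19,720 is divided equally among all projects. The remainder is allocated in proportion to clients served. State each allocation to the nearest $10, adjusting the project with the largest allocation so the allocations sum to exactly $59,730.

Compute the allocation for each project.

Central Corridor: $14,210 | Lower Reservoir: $11,130 | Meridian Interchange: $8,650 | Bellamy Overpass: $25,740

Equal tier: $19,720 ÷ 4 = $4,930 apiece.
Remainder $40,010 by clients served (total 1,776): Central Corridor 9,281.60 → $9,280; Lower Reservoir 6,195.24 → $6,200; Meridian Interchange 3,717.15 → $3,720; Bellamy Overpass 20,816.01 → $20,820.
Rounding difference −$10 on remainder applied to Bellamy Overpass.
Totals: Central Corridor $4,930 + $9,280 = $14,210; Lower Reservoir $4,930 + $6,200 = $11,130; Meridian Interchange $4,930 + $3,720 = $8,650; Bellamy Overpass $4,930 + $20,810 = $25,740.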